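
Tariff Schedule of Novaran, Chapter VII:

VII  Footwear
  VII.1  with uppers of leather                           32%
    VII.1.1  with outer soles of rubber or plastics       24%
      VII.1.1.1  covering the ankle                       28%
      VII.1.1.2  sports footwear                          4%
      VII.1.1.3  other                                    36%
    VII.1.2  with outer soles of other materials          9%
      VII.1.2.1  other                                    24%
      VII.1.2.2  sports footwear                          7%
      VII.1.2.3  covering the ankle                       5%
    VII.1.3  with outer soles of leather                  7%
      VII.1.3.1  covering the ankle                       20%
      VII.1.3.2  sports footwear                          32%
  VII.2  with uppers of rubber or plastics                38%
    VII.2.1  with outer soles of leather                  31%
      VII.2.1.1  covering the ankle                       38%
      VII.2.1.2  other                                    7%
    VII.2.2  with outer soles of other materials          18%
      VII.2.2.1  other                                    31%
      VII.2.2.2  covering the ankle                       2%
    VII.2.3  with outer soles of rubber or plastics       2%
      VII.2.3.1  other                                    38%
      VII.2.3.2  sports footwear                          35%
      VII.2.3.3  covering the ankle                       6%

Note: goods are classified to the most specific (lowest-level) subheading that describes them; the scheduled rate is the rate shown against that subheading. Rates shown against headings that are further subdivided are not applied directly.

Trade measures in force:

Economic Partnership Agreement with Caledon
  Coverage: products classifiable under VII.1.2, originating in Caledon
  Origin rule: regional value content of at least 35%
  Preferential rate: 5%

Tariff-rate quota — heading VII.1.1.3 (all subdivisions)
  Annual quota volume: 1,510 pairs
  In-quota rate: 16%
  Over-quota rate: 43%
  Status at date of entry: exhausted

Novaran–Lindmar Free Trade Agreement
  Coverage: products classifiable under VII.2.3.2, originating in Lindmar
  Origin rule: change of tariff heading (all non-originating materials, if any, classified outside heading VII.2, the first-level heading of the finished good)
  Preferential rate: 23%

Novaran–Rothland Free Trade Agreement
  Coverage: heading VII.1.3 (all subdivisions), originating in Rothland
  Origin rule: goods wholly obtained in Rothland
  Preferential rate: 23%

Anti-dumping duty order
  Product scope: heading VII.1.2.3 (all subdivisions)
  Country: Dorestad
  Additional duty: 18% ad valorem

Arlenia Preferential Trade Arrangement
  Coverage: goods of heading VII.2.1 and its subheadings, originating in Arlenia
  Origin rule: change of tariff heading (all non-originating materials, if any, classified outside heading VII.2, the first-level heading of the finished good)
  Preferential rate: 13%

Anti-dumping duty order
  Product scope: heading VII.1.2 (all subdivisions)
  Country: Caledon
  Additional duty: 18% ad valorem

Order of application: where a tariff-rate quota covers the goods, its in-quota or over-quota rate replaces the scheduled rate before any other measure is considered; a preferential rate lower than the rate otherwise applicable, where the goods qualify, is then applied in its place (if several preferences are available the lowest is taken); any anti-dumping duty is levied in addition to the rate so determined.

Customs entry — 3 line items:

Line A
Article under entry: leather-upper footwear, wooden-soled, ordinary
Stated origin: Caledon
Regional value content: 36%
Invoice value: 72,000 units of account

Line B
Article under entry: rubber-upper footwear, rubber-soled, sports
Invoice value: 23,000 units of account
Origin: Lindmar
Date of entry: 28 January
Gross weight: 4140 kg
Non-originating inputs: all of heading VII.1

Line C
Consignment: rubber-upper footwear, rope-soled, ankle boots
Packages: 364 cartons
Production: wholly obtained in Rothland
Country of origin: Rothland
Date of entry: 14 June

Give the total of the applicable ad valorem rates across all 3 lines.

48%

Line A: leather-upper → VII.1; wooden-soled → VII.1.2; ordinary → VII.1.2.1. Scheduled 24%. Caledon agreement on VII.1.2: RVC ≥ 35% → 5% available; preferential 5%; anti-dumping (Caledon, VII.1.2): +18%; total 5% + 18% = 23%. → 23%.
Line B: rubber-upper → VII.2; rubber-soled → VII.2.3; sports → VII.2.3.2. Scheduled 35%. Lindmar agreement on VII.2.3.2: CTH met → 23% available; preferential 23%. → 23%.
Line C: rubber-upper → VII.2; rope-soled → VII.2.2; ankle boots → VII.2.2.2. Scheduled 2%. Rothland agreement on VII.1.3: VII.2.2.2 not covered. → 2%.
Sum: 23% + 23% + 2% = 48%.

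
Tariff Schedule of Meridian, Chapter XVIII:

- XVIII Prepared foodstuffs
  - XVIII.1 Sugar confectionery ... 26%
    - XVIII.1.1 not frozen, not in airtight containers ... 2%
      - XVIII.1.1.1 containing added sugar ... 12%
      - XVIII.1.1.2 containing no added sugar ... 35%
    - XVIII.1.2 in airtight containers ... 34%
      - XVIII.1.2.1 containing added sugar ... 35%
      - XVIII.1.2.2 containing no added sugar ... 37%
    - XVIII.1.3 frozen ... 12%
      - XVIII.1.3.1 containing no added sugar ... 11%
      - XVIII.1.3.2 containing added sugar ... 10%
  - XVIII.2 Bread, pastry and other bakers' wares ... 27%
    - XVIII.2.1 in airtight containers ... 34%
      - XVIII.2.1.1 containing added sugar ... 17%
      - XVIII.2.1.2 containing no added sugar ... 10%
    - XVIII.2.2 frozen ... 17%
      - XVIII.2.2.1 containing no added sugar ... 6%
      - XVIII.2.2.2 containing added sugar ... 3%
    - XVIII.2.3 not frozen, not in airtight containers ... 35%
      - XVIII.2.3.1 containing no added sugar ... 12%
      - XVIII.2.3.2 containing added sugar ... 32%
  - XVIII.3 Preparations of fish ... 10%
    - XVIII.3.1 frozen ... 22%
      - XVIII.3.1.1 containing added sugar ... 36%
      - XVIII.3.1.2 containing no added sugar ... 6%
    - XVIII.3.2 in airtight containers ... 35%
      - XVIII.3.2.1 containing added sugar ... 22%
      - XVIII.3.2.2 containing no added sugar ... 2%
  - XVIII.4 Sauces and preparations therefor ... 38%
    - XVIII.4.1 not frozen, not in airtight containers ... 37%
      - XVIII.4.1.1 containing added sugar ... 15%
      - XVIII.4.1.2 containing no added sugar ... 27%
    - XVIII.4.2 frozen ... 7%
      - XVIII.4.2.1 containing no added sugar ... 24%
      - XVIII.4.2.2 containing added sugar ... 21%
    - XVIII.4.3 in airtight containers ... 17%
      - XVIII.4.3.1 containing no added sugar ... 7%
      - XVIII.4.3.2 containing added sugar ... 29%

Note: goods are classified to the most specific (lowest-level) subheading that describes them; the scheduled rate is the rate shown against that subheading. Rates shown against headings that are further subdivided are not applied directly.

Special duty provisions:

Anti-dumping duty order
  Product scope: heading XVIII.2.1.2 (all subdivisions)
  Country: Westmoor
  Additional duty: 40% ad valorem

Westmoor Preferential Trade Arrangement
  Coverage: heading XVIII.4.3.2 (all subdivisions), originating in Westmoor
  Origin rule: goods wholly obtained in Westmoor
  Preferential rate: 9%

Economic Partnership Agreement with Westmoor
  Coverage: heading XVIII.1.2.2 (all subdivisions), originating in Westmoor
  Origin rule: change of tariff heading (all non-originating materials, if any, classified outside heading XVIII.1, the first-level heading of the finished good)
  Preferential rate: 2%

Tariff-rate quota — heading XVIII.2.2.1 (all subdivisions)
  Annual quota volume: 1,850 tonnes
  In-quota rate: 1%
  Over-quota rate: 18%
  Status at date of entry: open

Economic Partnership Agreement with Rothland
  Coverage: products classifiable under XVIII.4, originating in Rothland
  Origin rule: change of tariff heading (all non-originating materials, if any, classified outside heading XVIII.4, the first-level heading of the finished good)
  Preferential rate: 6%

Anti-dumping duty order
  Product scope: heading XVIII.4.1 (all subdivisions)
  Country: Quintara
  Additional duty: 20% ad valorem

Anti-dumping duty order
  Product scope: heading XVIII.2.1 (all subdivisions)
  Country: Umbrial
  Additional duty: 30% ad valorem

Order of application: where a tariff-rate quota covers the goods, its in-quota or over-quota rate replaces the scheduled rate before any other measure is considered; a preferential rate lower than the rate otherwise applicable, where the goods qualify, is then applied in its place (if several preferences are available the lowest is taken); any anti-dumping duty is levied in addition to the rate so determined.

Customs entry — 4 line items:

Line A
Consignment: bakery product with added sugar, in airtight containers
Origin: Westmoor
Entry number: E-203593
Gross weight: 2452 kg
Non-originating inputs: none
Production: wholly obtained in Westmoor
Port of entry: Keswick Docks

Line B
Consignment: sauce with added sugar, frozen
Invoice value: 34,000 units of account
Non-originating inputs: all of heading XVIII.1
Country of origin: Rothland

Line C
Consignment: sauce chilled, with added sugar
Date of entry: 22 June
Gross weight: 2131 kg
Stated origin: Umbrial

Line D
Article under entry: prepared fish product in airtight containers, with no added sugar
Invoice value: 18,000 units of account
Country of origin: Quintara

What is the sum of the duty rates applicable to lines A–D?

40%

Line A: bakery product → XVIII.2; in airtight containers → XVIII.2.1; with added sugar → XVIII.2.1.1. Scheduled 17%. Westmoor agreement on XVIII.4.3.2: XVIII.2.1.1 not covered; Westmoor agreement on XVIII.1.2.2: XVIII.2.1.1 not covered. → 17%.
Line B: sauce → XVIII.4; frozen → XVIII.4.2; with added sugar → XVIII.4.2.2. Scheduled 21%. Rothland agreement on XVIII.4: CTH met → 6% available; preferential 6%. → 6%.
Line C: sauce → XVIII.4; chilled → XVIII.4.1; with added sugar → XVIII.4.1.1. Scheduled 15%. No special measure applies. → 15%.
Line D: prepared fish product → XVIII.3; in airtight containers → XVIII.3.2; with no added sugar → XVIII.3.2.2. Scheduled 2%. No special measure applies. → 2%.
Sum: 17% + 6% + 15% + 2% = 40%.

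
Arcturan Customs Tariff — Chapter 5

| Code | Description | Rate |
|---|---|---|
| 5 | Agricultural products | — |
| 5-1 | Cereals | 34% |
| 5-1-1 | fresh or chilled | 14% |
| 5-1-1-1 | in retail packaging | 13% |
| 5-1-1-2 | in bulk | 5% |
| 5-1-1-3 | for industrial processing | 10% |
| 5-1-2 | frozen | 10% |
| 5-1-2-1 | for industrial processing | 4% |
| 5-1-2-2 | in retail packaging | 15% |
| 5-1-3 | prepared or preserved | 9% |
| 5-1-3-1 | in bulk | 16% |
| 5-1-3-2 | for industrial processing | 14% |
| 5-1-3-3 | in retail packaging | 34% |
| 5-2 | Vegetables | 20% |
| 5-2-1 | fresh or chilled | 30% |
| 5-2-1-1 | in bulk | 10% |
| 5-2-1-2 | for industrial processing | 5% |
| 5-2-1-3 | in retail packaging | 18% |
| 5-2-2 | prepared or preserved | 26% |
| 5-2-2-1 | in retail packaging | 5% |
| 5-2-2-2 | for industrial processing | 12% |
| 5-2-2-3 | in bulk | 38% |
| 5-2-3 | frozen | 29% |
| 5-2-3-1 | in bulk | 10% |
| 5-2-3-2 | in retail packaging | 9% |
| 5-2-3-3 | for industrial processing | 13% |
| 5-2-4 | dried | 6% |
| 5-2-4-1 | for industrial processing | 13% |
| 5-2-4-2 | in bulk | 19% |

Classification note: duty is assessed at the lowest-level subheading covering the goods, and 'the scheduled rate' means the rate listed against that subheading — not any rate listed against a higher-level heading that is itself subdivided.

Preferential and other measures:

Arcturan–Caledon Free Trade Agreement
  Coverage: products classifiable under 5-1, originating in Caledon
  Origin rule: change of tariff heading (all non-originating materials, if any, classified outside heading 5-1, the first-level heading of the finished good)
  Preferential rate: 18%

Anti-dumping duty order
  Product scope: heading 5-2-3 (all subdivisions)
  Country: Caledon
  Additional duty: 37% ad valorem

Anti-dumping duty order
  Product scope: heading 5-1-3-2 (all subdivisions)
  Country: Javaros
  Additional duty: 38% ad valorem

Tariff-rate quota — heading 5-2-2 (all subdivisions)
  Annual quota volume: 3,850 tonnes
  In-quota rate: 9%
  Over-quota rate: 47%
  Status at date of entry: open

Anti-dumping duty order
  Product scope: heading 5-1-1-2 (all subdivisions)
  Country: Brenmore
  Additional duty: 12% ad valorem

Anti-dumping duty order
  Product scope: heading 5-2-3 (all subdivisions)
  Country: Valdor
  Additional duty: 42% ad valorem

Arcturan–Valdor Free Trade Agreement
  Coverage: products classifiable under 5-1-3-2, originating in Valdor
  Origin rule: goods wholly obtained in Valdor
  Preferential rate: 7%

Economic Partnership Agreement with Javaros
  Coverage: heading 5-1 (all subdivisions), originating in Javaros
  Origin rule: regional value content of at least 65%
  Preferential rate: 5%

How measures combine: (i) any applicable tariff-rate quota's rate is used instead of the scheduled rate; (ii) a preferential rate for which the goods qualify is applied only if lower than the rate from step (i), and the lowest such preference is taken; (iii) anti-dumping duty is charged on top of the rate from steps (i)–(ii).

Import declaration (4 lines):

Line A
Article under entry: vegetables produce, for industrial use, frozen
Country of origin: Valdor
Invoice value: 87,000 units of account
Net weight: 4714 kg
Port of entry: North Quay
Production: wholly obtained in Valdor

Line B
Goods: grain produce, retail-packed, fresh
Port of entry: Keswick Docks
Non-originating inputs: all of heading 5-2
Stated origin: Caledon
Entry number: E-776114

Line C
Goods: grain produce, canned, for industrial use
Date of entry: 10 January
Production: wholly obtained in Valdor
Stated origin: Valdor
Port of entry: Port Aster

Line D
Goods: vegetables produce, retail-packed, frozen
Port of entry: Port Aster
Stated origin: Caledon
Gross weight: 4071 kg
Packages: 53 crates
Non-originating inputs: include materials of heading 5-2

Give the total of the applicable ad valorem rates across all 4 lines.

Line A: vegetables → 5-2; frozen → 5-2-3; for industrial use → 5-2-3-3. Scheduled 13%. Valdor agreement on 5-1-3-2: 5-2-3-3 not covered; anti-dumping (Valdor, 5-2-3): +42%; total 13% + 42% = 55%. → 55%.
Line B: grain → 5-1; fresh → 5-1-1; retail-packed → 5-1-1-1. Scheduled 13%. Caledon agreement on 5-1: CTH met → 18% available; preference 18% not lower than 13% → no reduction. → 13%.
Line C: grain → 5-1; canned → 5-1-3; for industrial use → 5-1-3-2. Scheduled 14%. Valdor agreement on 5-1-3-2: wholly obtained → 7% available; preferential 7%. → 7%.
Line D: vegetables → 5-2; frozen → 5-2-3; retail-packed → 5-2-3-2. Scheduled 9%. Caledon agreement on 5-1: 5-2-3-2 not covered; anti-dumping (Caledon, 5-2-3): +37%; total 9% + 37% = 46%. → 46%.
Sum: 55% + 13% + 7% + 46% = 121%.

121%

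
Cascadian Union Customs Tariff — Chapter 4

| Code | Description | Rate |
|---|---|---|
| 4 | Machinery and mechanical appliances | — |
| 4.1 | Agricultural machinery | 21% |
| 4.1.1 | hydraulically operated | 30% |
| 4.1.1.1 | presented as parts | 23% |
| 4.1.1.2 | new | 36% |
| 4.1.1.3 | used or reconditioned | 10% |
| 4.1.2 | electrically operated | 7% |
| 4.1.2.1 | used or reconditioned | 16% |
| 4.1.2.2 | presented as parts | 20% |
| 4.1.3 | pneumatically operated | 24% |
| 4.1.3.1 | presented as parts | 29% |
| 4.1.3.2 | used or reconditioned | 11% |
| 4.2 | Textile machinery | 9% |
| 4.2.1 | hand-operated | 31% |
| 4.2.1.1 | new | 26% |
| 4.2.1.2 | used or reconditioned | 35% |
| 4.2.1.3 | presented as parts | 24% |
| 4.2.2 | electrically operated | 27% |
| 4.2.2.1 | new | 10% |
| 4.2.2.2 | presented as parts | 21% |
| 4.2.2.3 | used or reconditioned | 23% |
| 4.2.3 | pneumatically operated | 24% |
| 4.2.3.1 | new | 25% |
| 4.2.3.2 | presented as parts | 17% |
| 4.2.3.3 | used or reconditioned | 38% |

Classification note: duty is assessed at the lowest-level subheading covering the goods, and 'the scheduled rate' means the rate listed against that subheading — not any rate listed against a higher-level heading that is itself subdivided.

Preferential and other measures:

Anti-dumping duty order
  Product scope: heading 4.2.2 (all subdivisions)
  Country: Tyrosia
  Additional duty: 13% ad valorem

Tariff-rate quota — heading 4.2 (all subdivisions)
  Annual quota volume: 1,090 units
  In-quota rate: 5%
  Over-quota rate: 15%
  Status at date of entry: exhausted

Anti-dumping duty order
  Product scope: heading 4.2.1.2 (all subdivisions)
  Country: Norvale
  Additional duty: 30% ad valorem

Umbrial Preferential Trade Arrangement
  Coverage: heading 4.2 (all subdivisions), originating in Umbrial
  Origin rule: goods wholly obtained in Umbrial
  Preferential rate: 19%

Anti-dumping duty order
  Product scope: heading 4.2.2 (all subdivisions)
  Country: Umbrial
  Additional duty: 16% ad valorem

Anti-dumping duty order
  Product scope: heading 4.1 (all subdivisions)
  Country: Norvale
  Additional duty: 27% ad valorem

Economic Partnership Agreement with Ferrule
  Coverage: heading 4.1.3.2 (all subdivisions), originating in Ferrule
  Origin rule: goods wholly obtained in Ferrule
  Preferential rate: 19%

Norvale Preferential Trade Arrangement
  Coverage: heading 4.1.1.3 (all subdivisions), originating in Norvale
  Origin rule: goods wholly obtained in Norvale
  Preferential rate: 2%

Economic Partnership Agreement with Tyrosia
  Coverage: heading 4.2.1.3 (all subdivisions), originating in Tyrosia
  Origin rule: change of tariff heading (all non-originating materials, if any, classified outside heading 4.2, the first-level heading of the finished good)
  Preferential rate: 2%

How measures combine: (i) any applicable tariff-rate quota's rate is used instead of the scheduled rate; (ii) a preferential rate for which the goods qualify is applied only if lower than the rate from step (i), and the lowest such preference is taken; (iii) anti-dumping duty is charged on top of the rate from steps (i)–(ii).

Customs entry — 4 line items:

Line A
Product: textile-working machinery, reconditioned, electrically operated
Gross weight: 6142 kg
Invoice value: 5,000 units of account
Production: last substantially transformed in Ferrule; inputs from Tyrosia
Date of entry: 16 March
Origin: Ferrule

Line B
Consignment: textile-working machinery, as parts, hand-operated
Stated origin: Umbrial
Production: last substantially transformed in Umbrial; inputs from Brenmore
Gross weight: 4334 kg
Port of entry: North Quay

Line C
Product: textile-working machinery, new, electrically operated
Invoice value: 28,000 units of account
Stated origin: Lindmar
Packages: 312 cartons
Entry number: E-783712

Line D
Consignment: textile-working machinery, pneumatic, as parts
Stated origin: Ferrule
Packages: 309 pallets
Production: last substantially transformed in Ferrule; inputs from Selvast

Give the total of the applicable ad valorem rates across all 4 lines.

60%

Line A: textile-working → 4.2; electrically operated → 4.2.2; reconditioned → 4.2.2.3. Scheduled 23%. quota on 4.2 exhausted → over-quota 15%; Ferrule agreement on 4.1.3.2: 4.2.2.3 not covered. → 15%.
Line B: textile-working → 4.2; hand-operated → 4.2.1; as parts → 4.2.1.3. Scheduled 24%. quota on 4.2 exhausted → over-quota 15%; Umbrial agreement on 4.2: not wholly obtained. → 15%.
Line C: textile-working → 4.2; electrically operated → 4.2.2; new → 4.2.2.1. Scheduled 10%. quota on 4.2 exhausted → over-quota 15%. → 15%.
Line D: textile-working → 4.2; pneumatic → 4.2.3; as parts → 4.2.3.2. Scheduled 17%. quota on 4.2 exhausted → over-quota 15%; Ferrule agreement on 4.1.3.2: 4.2.3.2 not covered. → 15%.
Sum: 15% + 15% + 15% + 15% = 60%.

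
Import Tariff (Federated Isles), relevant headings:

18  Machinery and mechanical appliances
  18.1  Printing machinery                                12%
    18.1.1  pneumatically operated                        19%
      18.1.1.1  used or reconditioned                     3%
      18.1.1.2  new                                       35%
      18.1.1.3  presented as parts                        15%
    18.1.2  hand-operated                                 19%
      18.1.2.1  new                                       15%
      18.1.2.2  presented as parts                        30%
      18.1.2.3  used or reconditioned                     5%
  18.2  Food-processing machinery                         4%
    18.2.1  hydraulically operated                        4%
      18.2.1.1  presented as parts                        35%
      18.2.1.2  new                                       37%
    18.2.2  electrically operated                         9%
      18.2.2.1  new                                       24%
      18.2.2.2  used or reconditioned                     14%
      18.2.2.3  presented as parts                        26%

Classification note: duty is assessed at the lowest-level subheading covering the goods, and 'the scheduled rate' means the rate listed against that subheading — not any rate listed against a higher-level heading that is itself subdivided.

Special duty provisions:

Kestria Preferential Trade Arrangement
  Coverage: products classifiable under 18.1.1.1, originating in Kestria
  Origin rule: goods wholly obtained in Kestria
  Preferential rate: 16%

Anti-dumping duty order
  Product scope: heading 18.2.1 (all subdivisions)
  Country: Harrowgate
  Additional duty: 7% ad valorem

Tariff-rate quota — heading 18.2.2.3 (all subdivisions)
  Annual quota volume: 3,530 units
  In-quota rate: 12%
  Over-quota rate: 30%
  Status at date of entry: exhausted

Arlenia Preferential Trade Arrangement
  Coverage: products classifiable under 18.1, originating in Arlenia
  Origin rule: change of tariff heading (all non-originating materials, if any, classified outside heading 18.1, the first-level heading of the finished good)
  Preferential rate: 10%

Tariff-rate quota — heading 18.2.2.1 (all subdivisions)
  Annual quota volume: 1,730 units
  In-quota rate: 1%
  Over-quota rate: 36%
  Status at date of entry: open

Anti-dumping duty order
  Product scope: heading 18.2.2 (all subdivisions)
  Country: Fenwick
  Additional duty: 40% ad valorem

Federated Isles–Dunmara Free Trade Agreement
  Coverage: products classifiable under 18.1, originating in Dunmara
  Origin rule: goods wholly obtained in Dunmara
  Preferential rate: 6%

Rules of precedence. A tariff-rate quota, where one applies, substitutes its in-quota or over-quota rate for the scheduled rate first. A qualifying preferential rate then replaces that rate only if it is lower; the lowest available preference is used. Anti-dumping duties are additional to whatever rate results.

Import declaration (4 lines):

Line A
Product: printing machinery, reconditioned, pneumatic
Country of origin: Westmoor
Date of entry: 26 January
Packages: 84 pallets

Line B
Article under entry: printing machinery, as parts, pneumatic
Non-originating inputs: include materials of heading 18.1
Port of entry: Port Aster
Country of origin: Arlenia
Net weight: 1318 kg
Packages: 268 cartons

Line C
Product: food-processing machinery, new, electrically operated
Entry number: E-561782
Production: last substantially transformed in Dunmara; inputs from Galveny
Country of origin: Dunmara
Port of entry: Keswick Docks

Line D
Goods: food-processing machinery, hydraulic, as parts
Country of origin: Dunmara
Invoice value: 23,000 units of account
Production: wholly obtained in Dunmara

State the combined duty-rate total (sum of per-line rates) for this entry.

54%

Line A: printing → 18.1; pneumatic → 18.1.1; reconditioned → 18.1.1.1. Scheduled 3%. No special measure applies. → 3%.
Line B: printing → 18.1; pneumatic → 18.1.1; as parts → 18.1.1.3. Scheduled 15%. Arlenia agreement on 18.1: CTH not met. → 15%.
Line C: food-processing → 18.2; electrically operated → 18.2.2; new → 18.2.2.1. Scheduled 24%. quota on 18.2.2.1 open → in-quota 1%; Dunmara agreement on 18.1: 18.2.2.1 not covered. → 1%.
Line D: food-processing → 18.2; hydraulic → 18.2.1; as parts → 18.2.1.1. Scheduled 35%. Dunmara agreement on 18.1: 18.2.1.1 not covered. → 35%.
Sum: 3% + 15% + 1% + 35% = 54%.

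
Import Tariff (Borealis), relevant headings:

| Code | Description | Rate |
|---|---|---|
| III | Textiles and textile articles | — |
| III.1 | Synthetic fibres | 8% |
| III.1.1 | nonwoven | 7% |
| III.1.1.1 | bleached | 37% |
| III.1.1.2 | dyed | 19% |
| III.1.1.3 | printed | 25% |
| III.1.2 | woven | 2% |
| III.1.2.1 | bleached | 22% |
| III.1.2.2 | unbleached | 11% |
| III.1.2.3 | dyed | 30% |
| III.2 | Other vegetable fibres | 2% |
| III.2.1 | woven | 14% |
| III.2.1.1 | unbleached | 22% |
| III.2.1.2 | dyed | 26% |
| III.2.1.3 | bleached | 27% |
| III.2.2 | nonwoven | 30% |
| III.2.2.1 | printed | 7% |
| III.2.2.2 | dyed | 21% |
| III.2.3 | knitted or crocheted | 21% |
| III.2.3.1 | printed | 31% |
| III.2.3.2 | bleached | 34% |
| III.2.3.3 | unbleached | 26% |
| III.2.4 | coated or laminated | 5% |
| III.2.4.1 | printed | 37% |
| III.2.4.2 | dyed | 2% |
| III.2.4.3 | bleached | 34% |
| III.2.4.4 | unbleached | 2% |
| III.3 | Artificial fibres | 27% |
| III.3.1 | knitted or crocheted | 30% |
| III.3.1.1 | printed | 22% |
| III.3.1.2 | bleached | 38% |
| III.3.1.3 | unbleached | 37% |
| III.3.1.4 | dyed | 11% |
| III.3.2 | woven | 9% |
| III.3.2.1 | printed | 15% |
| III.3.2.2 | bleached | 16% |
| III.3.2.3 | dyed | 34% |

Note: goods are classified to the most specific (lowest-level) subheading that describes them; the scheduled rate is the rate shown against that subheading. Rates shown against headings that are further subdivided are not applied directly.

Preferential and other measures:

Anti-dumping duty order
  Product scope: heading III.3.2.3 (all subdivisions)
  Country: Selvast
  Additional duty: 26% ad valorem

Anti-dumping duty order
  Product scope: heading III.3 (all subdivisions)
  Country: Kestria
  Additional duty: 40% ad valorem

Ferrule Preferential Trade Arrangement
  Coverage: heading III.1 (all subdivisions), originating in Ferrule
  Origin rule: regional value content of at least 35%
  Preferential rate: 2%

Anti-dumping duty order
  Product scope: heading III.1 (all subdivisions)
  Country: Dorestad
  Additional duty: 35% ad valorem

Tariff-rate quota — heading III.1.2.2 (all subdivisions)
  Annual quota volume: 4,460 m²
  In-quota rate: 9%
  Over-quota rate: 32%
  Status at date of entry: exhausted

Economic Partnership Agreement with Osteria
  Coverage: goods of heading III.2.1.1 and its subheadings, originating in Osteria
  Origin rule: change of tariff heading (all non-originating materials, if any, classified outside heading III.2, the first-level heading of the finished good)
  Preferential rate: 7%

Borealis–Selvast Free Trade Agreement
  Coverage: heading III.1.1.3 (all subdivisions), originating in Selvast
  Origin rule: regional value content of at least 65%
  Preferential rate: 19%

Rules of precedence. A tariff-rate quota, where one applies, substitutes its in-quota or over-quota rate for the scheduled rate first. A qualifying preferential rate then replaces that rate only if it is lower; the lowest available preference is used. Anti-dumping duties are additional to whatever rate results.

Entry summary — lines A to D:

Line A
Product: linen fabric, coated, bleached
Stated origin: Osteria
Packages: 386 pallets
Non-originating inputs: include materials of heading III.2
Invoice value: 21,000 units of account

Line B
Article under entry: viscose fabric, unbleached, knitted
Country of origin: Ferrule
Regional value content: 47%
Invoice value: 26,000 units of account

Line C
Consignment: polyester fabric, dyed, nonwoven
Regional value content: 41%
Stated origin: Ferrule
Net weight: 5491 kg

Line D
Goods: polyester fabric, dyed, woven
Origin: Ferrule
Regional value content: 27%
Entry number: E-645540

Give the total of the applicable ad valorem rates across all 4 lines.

103%

Line A: linen → III.2; coated → III.2.4; bleached → III.2.4.3. Scheduled 34%. Osteria agreement on III.2.1.1: III.2.4.3 not covered. → 34%.
Line B: viscose → III.3; knitted → III.3.1; unbleached → III.3.1.3. Scheduled 37%. Ferrule agreement on III.1: III.3.1.3 not covered. → 37%.
Line C: polyester → III.1; nonwoven → III.1.1; dyed → III.1.1.2. Scheduled 19%. Ferrule agreement on III.1: RVC ≥ 35% → 2% available; preferential 2%. → 2%.
Line D: polyester → III.1; woven → III.1.2; dyed → III.1.2.3. Scheduled 30%. Ferrule agreement on III.1: RVC < 35%. → 30%.
Sum: 34% + 37% + 2% + 30% = 103%.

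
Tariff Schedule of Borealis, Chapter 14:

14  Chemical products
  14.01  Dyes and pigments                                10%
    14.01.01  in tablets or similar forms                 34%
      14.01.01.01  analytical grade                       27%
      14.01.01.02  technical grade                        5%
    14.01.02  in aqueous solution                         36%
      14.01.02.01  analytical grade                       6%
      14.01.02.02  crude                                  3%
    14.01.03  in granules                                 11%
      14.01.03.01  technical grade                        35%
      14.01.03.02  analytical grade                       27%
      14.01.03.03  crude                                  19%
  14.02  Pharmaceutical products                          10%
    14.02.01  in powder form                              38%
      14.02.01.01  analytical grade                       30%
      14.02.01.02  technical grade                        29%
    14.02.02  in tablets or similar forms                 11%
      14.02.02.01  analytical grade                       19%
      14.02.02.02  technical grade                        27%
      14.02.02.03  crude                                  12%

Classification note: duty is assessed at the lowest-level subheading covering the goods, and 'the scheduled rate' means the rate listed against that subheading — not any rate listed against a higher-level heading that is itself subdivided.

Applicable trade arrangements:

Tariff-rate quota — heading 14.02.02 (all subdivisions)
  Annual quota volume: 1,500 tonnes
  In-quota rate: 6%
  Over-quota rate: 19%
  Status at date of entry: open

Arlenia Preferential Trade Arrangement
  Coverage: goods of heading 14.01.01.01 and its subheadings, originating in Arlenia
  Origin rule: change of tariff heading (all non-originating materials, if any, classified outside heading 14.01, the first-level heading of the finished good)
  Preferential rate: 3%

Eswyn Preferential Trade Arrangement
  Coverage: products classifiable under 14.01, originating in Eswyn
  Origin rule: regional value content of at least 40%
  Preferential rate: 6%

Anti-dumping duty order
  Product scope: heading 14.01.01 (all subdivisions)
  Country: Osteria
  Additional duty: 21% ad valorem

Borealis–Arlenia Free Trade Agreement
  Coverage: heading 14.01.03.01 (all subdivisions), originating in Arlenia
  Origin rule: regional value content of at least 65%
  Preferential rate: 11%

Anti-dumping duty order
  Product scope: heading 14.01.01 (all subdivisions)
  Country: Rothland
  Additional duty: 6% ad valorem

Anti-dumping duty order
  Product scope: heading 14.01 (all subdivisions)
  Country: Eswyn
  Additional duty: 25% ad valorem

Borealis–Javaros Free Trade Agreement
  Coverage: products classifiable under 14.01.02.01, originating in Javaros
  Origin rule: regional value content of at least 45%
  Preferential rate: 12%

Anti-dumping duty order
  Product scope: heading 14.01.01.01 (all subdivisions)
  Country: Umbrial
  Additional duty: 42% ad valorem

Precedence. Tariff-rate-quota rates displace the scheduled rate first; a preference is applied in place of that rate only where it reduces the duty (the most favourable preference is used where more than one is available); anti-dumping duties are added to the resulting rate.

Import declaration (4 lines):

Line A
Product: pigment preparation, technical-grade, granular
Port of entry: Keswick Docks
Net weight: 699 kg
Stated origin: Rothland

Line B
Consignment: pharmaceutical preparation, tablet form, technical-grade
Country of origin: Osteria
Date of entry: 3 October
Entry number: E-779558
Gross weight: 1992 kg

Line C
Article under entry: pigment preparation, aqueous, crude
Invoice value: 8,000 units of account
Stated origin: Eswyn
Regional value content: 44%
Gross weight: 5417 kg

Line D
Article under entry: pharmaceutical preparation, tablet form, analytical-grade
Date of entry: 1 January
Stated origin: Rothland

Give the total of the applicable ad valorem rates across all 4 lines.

Line A: pigment → 14.01; granular → 14.01.03; technical-grade → 14.01.03.01. Scheduled 35%. No special measure applies. → 35%.
Line B: pharmaceutical → 14.02; tablet form → 14.02.02; technical-grade → 14.02.02.02. Scheduled 27%. quota on 14.02.02 open → in-quota 6%. → 6%.
Line C: pigment → 14.01; aqueous → 14.01.02; crude → 14.01.02.02. Scheduled 3%. Eswyn agreement on 14.01: RVC ≥ 40% → 6% available; preference 6% not lower than 3% → no reduction; anti-dumping (Eswyn, 14.01): +25%; total 3% + 25% = 28%. → 28%.
Line D: pharmaceutical → 14.02; tablet form → 14.02.02; analytical-grade → 14.02.02.01. Scheduled 19%. quota on 14.02.02 open → in-quota 6%. → 6%.
Sum: 35% + 6% + 28% + 6% = 75%.

75%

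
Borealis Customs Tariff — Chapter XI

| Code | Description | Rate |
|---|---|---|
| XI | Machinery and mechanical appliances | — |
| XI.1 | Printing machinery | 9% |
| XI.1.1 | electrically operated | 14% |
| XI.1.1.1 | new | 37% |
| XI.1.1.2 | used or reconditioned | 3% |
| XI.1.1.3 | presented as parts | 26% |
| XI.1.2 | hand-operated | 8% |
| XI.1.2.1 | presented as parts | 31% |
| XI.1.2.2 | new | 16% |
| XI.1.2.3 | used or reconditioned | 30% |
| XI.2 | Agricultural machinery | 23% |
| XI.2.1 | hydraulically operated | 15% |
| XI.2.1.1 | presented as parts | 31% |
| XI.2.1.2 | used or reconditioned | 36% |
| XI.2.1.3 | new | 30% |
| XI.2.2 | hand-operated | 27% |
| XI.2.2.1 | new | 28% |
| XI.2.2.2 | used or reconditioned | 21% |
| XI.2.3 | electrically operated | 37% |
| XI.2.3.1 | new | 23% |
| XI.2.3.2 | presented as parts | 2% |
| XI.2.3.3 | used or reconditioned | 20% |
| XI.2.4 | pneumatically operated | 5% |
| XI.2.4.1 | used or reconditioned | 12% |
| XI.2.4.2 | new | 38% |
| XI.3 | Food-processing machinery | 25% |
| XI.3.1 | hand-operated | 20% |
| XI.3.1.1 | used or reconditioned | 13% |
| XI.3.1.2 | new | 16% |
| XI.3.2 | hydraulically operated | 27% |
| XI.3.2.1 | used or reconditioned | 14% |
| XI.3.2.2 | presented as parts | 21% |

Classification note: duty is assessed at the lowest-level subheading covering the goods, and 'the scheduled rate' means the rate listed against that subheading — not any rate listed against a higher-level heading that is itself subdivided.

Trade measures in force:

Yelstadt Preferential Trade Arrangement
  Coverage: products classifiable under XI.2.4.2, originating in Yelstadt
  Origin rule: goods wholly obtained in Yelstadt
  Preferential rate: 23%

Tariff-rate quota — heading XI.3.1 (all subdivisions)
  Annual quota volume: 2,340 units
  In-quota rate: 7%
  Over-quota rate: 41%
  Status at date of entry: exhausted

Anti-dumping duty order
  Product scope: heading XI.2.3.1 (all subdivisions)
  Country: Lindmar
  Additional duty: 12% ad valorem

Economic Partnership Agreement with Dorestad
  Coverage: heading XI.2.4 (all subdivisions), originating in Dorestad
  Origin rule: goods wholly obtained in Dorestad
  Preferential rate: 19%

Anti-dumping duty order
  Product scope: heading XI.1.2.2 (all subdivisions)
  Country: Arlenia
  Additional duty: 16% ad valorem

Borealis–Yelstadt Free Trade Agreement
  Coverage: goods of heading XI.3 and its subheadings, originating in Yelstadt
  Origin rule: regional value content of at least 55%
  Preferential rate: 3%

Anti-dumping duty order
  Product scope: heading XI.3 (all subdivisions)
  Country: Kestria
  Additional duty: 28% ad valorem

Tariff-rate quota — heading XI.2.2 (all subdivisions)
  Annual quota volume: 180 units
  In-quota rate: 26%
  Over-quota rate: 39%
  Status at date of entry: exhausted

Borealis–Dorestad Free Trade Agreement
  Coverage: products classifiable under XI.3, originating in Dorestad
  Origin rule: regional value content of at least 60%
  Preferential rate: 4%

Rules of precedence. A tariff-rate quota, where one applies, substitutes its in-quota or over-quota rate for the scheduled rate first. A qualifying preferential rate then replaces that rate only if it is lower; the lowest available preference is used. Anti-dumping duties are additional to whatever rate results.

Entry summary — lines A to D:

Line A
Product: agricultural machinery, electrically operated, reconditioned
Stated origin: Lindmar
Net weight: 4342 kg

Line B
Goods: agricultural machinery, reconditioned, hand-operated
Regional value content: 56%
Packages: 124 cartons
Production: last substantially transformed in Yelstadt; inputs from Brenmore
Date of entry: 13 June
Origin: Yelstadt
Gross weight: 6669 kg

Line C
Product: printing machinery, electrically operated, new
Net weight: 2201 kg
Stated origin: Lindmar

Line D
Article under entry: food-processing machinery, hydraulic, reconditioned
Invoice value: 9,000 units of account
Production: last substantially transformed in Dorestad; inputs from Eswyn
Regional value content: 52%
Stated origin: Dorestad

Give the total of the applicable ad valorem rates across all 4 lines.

110%

Line A: agricultural → XI.2; electrically operated → XI.2.3; reconditioned → XI.2.3.3. Scheduled 20%. No special measure applies. → 20%.
Line B: agricultural → XI.2; hand-operated → XI.2.2; reconditioned → XI.2.2.2. Scheduled 21%. quota on XI.2.2 exhausted → over-quota 39%; Yelstadt agreement on XI.2.4.2: XI.2.2.2 not covered; Yelstadt agreement on XI.3: XI.2.2.2 not covered. → 39%.
Line C: printing → XI.1; electrically operated → XI.1.1; new → XI.1.1.1. Scheduled 37%. No special measure applies. → 37%.
Line D: food-processing → XI.3; hydraulic → XI.3.2; reconditioned → XI.3.2.1. Scheduled 14%. Dorestad agreement on XI.2.4: XI.3.2.1 not covered; Dorestad agreement on XI.3: RVC < 60%. → 14%.
Sum: 20% + 39% + 37% + 14% = 110%.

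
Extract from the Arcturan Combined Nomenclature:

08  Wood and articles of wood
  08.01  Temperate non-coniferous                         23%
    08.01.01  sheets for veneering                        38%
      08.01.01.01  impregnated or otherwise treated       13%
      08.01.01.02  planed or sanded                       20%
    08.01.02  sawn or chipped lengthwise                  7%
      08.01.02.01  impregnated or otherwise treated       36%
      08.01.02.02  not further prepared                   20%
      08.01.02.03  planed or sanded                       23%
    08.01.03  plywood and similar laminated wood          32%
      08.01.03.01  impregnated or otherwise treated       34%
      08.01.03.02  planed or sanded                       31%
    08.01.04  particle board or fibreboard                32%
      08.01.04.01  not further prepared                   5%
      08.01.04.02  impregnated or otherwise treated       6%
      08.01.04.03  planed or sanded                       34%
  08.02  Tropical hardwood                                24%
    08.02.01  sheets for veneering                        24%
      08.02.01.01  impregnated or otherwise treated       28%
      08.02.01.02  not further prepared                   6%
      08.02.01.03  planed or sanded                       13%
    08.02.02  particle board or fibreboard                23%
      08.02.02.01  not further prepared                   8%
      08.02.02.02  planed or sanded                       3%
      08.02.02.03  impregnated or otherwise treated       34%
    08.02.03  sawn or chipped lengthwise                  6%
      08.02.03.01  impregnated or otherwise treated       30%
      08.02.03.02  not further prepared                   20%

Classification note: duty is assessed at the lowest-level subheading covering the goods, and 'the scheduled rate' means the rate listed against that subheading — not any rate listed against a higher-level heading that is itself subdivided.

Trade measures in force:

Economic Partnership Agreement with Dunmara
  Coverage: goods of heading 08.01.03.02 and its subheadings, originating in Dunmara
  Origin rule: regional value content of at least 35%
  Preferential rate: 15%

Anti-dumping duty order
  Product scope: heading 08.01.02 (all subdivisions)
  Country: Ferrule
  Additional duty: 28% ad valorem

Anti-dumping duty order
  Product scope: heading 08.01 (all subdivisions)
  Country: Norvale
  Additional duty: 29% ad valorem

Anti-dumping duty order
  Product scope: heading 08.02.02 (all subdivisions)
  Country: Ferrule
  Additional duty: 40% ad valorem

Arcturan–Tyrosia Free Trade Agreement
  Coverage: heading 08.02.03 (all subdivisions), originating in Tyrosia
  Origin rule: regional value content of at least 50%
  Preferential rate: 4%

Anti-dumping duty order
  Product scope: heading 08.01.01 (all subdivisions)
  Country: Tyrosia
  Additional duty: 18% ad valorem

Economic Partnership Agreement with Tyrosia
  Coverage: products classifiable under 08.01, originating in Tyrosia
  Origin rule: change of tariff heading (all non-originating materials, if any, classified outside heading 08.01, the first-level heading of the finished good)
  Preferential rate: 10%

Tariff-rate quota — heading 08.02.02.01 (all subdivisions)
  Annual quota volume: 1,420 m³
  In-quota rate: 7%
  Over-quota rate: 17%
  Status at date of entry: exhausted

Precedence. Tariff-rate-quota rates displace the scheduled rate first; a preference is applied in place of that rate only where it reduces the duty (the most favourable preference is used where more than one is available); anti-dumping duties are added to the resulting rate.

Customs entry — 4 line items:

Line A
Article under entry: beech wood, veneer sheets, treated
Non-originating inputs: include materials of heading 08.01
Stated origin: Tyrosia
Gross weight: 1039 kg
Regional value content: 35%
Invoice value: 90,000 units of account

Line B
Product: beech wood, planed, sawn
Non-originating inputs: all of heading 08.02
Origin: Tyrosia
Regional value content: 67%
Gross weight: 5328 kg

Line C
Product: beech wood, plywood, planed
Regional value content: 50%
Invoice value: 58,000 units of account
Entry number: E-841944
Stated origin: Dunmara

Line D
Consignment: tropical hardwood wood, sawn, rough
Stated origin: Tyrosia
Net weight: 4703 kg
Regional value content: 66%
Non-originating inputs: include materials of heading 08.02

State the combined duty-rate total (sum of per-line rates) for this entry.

60%

Line A: beech → 08.01; veneer sheets → 08.01.01; treated → 08.01.01.01. Scheduled 13%. Tyrosia agreement on 08.02.03: 08.01.01.01 not covered; Tyrosia agreement on 08.01: CTH not met; anti-dumping (Tyrosia, 08.01.01): +18%; total 13% + 18% = 31%. → 31%.
Line B: beech → 08.01; sawn → 08.01.02; planed → 08.01.02.03. Scheduled 23%. Tyrosia agreement on 08.02.03: 08.01.02.03 not covered; Tyrosia agreement on 08.01: CTH met → 10% available; preferential 10%. → 10%.
Line C: beech → 08.01; plywood → 08.01.03; planed → 08.01.03.02. Scheduled 31%. Dunmara agreement on 08.01.03.02: RVC ≥ 35% → 15% available; preferential 15%. → 15%.
Line D: tropical hardwood → 08.02; sawn → 08.02.03; rough → 08.02.03.02. Scheduled 20%. Tyrosia agreement on 08.02.03: RVC ≥ 50% → 4% available; Tyrosia agreement on 08.01: 08.02.03.02 not covered; preferential 4%. → 4%.
Sum: 31% + 10% + 15% + 4% = 60%.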